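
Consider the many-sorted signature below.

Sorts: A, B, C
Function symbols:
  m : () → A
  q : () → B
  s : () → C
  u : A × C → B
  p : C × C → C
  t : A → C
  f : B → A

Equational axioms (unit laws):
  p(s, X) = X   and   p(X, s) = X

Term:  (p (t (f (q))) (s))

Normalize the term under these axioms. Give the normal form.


normal form = (t (f (q)))

1. (p (t (f (q))) (s))  →  (t (f (q)))


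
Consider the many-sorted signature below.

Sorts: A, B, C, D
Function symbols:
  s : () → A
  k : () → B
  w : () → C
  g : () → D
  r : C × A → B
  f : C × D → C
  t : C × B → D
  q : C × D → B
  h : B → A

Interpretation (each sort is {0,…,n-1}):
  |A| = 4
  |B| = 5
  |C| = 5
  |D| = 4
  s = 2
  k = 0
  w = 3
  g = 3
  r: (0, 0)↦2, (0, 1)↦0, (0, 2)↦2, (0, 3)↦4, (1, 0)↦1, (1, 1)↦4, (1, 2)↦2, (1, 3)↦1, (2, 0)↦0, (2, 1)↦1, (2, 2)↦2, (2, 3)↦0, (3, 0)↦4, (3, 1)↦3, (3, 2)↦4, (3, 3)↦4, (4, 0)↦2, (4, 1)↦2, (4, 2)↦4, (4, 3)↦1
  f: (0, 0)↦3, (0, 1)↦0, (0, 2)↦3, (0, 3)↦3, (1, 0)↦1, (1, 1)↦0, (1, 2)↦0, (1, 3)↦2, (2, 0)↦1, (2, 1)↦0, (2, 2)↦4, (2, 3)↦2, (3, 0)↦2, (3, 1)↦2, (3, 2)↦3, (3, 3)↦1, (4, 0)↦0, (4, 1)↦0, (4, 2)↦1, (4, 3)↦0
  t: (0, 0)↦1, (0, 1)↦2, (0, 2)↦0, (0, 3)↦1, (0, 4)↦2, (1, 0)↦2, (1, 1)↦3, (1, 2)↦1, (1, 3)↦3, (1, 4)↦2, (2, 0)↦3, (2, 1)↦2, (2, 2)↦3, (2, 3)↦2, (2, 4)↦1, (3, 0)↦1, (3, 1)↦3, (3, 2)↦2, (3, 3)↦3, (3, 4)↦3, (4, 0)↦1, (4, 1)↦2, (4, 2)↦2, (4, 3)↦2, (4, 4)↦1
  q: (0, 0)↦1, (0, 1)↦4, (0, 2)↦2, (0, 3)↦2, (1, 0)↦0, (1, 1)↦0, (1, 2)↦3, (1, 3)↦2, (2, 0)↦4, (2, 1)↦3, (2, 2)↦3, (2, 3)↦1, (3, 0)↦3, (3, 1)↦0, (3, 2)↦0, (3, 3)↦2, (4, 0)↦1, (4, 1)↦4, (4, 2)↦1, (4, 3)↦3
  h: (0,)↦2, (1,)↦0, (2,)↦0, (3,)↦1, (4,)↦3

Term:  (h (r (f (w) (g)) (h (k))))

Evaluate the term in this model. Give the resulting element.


  w = 3
  g = 3
  (f (w) (g)) = f(3, 3) = 1
  k = 0
  (h (k)) = h(0,) = 2
  (r (f (w) (g)) (h (k))) = r(1, 2) = 2
  (h (r (f (w) (g)) (h (k)))) = h(2,) = 0

value = 0


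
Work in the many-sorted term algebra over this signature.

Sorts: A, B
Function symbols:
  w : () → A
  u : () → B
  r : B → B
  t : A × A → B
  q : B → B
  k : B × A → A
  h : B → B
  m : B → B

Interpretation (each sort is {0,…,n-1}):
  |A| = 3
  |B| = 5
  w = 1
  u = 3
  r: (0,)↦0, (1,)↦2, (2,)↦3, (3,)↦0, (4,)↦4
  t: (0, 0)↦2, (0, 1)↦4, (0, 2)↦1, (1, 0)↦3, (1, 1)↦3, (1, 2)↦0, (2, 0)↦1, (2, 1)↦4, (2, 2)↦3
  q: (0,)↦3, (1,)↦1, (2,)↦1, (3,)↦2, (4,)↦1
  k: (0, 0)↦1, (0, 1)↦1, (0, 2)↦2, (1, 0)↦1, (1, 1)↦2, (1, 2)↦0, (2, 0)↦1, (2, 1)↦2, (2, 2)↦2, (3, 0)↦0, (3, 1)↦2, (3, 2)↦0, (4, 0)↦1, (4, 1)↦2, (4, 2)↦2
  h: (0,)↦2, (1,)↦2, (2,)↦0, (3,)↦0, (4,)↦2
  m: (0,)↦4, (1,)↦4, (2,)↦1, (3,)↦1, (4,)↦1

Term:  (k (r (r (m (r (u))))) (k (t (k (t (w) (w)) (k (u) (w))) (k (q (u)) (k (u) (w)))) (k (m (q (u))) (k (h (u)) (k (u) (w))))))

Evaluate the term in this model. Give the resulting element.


value = 2

  u = 3
  (r (u)) = r(3,) = 0
  (m (r (u))) = m(0,) = 4
  (r (m (r (u)))) = r(4,) = 4
  (r (r (m (r (u))))) = r(4,) = 4
  w = 1
  w = 1
  (t (w) (w)) = t(1, 1) = 3
  u = 3
  w = 1
  (k (u) (w)) = k(3, 1) = 2
  (k (t (w) (w)) (k (u) (w))) = k(3, 2) = 0
  u = 3
  (q (u)) = q(3,) = 2
  u = 3
  w = 1
  (k (u) (w)) = k(3, 1) = 2
  (k (q (u)) (k (u) (w))) = k(2, 2) = 2
  (t (k (t (w) (w)) (k (u) (w))) (k (q (u)) (k (u) (w)))) = t(0, 2) = 1
  u = 3
  (q (u)) = q(3,) = 2
  (m (q (u))) = m(2,) = 1
  u = 3
  (h (u)) = h(3,) = 0
  u = 3
  w = 1
  (k (u) (w)) = k(3, 1) = 2
  (k (h (u)) (k (u) (w))) = k(0, 2) = 2
  (k (m (q (u))) (k (h (u)) (k (u) (w)))) = k(1, 2) = 0
  (k (t (k (t (w) (w)) (k (u) (w))) (k (q (u)) (k (u) (w)))) (k (m (q (u))) (k (h (u)) (k (u) (w))))) = k(1, 0) = 1
  (k (r (r (m (r (u))))) (k (t (k (t (w) (w)) (k (u) (w))) (k (q (u)) (k (u) (w)))) (k (m (q (u))) (k (h (u)) (k (u) (w)))))) = k(4, 1) = 2


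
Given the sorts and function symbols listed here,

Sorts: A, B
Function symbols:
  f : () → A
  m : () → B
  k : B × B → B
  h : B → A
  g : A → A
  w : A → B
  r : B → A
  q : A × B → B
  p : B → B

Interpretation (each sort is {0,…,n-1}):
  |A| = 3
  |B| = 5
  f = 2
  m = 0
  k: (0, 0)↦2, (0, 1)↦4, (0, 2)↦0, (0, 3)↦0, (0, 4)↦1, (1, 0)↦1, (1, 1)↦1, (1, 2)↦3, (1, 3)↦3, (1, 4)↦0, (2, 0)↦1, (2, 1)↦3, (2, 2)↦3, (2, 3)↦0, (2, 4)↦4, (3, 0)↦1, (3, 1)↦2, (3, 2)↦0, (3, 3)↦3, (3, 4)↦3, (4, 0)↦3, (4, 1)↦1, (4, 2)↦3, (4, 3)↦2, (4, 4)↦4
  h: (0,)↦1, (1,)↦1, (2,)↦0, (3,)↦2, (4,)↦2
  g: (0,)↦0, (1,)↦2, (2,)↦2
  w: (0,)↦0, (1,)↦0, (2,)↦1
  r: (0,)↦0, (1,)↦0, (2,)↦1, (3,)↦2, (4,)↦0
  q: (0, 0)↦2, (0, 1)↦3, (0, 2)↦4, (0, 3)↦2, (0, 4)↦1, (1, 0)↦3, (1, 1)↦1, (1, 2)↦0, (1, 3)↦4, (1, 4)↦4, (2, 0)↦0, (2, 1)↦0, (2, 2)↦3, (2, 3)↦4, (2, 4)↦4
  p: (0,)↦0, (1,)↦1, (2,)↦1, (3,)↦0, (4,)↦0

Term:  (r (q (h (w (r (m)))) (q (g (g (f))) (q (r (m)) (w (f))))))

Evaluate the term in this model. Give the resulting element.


value = 0

  m = 0
  (r (m)) = r(0,) = 0
  (w (r (m))) = w(0,) = 0
  (h (w (r (m)))) = h(0,) = 1
  f = 2
  (g (f)) = g(2,) = 2
  (g (g (f))) = g(2,) = 2
  m = 0
  (r (m)) = r(0,) = 0
  f = 2
  (w (f)) = w(2,) = 1
  (q (r (m)) (w (f))) = q(0, 1) = 3
  (q (g (g (f))) (q (r (m)) (w (f)))) = q(2, 3) = 4
  (q (h (w (r (m)))) (q (g (g (f))) (q (r (m)) (w (f))))) = q(1, 4) = 4
  (r (q (h (w (r (m)))) (q (g (g (f))) (q (r (m)) (w (f)))))) = r(4,) = 0


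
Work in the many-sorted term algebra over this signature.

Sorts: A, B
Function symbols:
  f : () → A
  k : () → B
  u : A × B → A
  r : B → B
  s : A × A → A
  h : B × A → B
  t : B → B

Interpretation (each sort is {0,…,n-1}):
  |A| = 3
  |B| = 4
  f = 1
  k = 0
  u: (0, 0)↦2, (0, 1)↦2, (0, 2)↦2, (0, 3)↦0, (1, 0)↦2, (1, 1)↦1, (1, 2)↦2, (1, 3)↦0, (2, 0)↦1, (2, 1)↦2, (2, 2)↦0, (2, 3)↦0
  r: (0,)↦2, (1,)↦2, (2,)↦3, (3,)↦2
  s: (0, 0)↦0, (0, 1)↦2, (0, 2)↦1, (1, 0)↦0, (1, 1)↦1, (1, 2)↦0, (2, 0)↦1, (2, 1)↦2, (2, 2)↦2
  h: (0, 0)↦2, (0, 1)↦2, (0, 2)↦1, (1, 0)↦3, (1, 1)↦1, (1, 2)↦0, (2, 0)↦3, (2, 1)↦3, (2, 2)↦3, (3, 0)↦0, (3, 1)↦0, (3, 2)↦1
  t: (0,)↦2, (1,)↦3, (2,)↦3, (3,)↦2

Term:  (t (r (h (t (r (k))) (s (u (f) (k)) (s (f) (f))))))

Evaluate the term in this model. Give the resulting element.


  k = 0
  (r (k)) = r(0,) = 2
  (t (r (k))) = t(2,) = 3
  f = 1
  k = 0
  (u (f) (k)) = u(1, 0) = 2
  f = 1
  f = 1
  (s (f) (f)) = s(1, 1) = 1
  (s (u (f) (k)) (s (f) (f))) = s(2, 1) = 2
  (h (t (r (k))) (s (u (f) (k)) (s (f) (f)))) = h(3, 2) = 1
  (r (h (t (r (k))) (s (u (f) (k)) (s (f) (f))))) = r(1,) = 2
  (t (r (h (t (r (k))) (s (u (f) (k)) (s (f) (f)))))) = t(2,) = 3

value = 3


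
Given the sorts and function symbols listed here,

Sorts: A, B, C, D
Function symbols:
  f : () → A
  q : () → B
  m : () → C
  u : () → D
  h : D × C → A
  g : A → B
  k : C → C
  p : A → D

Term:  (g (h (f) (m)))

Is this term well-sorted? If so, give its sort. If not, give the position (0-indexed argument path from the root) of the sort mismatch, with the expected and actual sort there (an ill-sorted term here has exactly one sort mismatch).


ill-sorted at position [0, 0]: expected D, got A

    (f) : A
    (m) : C
  (h (f) (m)) : ✗ arg 0 at [0, 0] has sort A, expected D


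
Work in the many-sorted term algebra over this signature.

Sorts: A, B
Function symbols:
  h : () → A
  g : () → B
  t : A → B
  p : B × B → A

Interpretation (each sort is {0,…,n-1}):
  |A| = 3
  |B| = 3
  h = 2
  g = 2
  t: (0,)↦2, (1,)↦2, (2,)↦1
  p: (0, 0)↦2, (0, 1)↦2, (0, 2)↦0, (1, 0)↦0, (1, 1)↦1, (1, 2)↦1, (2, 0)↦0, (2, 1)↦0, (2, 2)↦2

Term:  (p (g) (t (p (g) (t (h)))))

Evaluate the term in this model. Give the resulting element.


value = 2

  g = 2
  g = 2
  h = 2
  (t (h)) = t(2,) = 1
  (p (g) (t (h))) = p(2, 1) = 0
  (t (p (g) (t (h)))) = t(0,) = 2
  (p (g) (t (p (g) (t (h))))) = p(2, 2) = 2


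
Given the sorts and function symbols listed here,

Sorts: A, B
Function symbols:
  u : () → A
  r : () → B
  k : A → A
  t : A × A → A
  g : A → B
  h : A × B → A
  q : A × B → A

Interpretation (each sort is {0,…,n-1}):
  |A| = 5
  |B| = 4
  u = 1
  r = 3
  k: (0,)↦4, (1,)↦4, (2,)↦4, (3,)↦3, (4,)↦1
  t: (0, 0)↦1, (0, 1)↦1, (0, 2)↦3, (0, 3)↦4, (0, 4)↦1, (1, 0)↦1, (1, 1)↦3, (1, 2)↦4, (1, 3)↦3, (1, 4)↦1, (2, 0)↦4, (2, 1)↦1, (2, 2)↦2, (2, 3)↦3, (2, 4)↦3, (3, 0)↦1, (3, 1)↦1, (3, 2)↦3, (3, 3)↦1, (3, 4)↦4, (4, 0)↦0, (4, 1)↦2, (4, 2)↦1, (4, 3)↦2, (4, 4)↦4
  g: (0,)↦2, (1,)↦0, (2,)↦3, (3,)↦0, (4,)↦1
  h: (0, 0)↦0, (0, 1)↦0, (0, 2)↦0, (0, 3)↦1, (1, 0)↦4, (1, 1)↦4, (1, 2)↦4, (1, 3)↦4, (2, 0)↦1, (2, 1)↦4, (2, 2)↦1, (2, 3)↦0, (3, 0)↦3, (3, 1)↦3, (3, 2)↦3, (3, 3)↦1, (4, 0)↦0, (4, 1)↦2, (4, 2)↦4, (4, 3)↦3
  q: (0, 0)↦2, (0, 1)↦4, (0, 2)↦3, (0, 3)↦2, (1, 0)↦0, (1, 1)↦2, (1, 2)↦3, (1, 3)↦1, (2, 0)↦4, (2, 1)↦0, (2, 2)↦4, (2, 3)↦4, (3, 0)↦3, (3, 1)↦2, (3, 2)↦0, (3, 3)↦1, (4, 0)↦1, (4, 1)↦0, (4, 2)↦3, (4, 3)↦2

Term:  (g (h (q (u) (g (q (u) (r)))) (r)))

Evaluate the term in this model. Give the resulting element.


value = 0

  u = 1
  u = 1
  r = 3
  (q (u) (r)) = q(1, 3) = 1
  (g (q (u) (r))) = g(1,) = 0
  (q (u) (g (q (u) (r)))) = q(1, 0) = 0
  r = 3
  (h (q (u) (g (q (u) (r)))) (r)) = h(0, 3) = 1
  (g (h (q (u) (g (q (u) (r)))) (r))) = g(1,) = 0


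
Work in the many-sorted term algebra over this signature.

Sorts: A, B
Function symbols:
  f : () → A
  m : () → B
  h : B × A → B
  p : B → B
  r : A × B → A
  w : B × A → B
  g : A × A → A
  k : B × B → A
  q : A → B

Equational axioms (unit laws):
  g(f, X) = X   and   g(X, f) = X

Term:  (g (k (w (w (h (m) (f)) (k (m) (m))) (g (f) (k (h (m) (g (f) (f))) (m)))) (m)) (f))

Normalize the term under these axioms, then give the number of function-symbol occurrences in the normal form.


1. (g (k (w (w (h (m) (f)) (k (m) (m))) (g (f) (k (h (m) (g (f) (f))) (m)))) (m)) (f))  →  (k (w (w (h (m) (f)) (k (m) (m))) (g (f) (k (h (m) (g (f) (f))) (m)))) (m))
2. (k (w (w (h (m) (f)) (k (m) (m))) (g (f) (k (h (m) (g (f) (f))) (m)))) (m))  →  (k (w (w (h (m) (f)) (k (m) (m))) (k (h (m) (g (f) (f))) (m))) (m))
3. (k (w (w (h (m) (f)) (k (m) (m))) (k (h (m) (g (f) (f))) (m))) (m))  →  (k (w (w (h (m) (f)) (k (m) (m))) (k (h (m) (f)) (m))) (m))
normal form: (k (w (w (h (m) (f)) (k (m) (m))) (k (h (m) (f)) (m))) (m))

size = 15


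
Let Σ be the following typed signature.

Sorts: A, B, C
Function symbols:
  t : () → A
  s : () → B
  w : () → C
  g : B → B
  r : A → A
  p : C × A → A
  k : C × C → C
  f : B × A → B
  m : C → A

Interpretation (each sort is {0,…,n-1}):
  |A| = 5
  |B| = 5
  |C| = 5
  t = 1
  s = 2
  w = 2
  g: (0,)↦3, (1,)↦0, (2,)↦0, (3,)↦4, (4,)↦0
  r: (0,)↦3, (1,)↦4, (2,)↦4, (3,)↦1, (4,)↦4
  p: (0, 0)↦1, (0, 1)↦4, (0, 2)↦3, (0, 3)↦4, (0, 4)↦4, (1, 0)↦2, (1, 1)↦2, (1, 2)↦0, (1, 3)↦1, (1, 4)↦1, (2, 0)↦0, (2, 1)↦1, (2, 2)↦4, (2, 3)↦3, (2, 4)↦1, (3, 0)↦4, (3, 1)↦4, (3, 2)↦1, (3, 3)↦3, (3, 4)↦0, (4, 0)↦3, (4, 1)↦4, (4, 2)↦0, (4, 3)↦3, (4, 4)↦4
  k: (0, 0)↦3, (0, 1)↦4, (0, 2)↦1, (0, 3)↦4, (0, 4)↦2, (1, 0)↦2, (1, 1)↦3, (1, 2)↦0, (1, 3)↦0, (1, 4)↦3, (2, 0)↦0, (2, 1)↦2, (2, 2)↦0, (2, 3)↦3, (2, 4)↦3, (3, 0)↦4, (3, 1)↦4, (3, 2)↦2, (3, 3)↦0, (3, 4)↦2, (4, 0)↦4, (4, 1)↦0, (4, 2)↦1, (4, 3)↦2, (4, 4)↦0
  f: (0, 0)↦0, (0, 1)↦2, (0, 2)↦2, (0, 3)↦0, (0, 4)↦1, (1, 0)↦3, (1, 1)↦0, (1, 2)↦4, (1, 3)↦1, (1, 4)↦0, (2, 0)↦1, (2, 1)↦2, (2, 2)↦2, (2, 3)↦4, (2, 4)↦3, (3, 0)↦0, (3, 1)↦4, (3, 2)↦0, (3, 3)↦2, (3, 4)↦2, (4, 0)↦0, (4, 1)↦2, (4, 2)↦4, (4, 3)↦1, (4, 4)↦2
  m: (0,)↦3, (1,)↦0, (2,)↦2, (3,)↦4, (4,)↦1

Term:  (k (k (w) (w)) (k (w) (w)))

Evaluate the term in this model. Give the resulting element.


  w = 2
  w = 2
  (k (w) (w)) = k(2, 2) = 0
  w = 2
  w = 2
  (k (w) (w)) = k(2, 2) = 0
  (k (k (w) (w)) (k (w) (w))) = k(0, 0) = 3

value = 3


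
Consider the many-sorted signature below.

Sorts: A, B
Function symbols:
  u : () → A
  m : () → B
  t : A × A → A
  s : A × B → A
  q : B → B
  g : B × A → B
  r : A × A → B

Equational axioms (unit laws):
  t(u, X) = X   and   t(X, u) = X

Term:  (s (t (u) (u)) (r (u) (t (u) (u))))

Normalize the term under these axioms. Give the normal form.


normal form = (s (u) (r (u) (u)))

1. (s (t (u) (u)) (r (u) (t (u) (u))))  →  (s (u) (r (u) (t (u) (u))))
2. (s (u) (r (u) (t (u) (u))))  →  (s (u) (r (u) (u)))


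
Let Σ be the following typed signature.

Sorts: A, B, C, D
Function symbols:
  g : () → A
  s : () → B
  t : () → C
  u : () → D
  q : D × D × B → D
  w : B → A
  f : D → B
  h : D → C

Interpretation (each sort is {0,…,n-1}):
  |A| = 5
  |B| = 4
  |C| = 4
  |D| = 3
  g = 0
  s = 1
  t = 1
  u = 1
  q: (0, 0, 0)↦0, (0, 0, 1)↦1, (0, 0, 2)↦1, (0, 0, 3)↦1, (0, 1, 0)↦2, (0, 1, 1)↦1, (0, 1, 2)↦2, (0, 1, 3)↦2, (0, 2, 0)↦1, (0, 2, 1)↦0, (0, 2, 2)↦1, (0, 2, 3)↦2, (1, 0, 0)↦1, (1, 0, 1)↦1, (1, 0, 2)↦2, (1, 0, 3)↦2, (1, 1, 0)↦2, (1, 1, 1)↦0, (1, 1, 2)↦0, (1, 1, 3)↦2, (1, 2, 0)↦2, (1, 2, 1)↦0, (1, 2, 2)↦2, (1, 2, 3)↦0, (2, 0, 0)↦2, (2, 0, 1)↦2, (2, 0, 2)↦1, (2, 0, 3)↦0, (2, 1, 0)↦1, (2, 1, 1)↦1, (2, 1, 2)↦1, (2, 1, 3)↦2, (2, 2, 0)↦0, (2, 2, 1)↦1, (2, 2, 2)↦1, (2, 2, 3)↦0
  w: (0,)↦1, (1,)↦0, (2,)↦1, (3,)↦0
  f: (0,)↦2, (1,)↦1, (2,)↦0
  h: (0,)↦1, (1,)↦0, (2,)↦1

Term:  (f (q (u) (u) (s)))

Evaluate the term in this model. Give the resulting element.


value = 2

  u = 1
  u = 1
  s = 1
  (q (u) (u) (s)) = q(1, 1, 1) = 0
  (f (q (u) (u) (s))) = f(0,) = 2


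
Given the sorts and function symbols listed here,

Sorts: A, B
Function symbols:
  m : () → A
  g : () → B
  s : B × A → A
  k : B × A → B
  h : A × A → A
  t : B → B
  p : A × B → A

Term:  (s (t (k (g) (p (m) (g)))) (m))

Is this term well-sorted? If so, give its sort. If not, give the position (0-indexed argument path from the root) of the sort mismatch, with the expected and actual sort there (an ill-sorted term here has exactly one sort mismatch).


      (g) : B
        (m) : A
        (g) : B
      (p (m) (g)) : A
    (k (g) (p (m) (g))) : B
  (t (k (g) (p (m) (g)))) : B
  (m) : A
(s (t (k (g) (p (m) (g)))) (m)) : A

well-sorted; sort = A


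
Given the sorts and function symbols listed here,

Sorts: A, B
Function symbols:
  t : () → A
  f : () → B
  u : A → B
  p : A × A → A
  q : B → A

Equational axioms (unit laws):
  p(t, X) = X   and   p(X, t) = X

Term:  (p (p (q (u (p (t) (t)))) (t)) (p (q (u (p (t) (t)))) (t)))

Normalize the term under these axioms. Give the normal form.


normal form = (p (q (u (t))) (q (u (t))))

1. (p (p (q (u (p (t) (t)))) (t)) (p (q (u (p (t) (t)))) (t)))  →  (p (q (u (p (t) (t)))) (p (q (u (p (t) (t)))) (t)))
2. (p (q (u (p (t) (t)))) (p (q (u (p (t) (t)))) (t)))  →  (p (q (u (t))) (p (q (u (p (t) (t)))) (t)))
3. (p (q (u (t))) (p (q (u (p (t) (t)))) (t)))  →  (p (q (u (t))) (q (u (p (t) (t)))))
4. (p (q (u (t))) (q (u (p (t) (t)))))  →  (p (q (u (t))) (q (u (t))))


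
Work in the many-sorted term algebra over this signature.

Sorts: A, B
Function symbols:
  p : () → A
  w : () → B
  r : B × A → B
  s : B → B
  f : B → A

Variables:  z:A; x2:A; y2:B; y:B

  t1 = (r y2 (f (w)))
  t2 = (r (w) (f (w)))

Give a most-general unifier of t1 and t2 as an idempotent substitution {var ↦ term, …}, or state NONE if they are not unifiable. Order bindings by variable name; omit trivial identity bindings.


{y2 ↦ (w)}


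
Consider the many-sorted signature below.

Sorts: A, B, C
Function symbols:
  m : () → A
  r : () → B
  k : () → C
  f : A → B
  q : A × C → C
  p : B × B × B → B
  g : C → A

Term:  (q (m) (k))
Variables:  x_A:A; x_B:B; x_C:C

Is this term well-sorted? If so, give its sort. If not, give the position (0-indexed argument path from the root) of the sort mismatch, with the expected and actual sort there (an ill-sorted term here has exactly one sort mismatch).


  (m) : A
  (k) : C
(q (m) (k)) : C

well-sorted; sort = C


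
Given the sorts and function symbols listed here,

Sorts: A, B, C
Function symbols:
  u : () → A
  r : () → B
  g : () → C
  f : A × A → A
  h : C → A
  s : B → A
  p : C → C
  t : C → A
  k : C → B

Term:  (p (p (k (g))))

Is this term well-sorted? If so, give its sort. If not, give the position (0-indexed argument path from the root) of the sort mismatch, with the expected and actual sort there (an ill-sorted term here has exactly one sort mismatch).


ill-sorted at position [0, 0]: expected C, got B

      (g) : C
    (k (g)) : B
  (p (k (g))) : ✗ arg 0 at [0, 0] has sort B, expected C


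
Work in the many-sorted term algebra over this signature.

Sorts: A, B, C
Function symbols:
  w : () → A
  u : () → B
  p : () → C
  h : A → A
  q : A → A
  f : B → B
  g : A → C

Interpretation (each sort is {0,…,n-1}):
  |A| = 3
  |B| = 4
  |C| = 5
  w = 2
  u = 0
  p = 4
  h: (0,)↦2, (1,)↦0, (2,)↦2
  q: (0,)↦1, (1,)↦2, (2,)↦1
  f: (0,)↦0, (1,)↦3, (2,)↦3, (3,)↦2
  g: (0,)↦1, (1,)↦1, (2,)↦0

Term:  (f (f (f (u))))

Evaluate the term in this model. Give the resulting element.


value = 0

  u = 0
  (f (u)) = f(0,) = 0
  (f (f (u))) = f(0,) = 0
  (f (f (f (u)))) = f(0,) = 0


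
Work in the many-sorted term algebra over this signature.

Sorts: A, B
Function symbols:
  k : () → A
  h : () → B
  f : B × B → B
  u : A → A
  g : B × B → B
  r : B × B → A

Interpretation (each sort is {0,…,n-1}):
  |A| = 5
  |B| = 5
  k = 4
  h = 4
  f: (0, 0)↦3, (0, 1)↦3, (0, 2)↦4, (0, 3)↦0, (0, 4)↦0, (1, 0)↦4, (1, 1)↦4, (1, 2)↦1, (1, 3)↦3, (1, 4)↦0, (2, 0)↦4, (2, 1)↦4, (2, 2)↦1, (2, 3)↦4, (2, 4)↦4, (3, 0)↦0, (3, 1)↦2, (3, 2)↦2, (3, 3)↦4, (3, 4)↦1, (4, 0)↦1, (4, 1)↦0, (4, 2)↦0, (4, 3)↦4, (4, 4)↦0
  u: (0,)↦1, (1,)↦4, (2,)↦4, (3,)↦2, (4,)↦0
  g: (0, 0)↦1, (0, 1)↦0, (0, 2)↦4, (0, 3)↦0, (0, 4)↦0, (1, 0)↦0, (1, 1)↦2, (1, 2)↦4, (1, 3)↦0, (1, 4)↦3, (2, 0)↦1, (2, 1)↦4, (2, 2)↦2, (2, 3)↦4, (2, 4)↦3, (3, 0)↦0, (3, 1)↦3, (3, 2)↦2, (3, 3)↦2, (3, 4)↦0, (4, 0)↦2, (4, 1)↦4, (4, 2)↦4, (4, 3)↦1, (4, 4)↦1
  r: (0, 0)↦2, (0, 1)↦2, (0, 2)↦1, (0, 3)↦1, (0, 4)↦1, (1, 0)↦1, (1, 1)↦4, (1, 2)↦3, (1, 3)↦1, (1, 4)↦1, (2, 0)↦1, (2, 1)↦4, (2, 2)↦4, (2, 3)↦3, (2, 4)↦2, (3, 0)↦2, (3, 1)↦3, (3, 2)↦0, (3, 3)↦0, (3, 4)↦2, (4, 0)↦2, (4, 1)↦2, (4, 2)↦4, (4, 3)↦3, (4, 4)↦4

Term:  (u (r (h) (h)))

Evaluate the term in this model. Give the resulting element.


value = 0

  h = 4
  h = 4
  (r (h) (h)) = r(4, 4) = 4
  (u (r (h) (h))) = u(4,) = 0


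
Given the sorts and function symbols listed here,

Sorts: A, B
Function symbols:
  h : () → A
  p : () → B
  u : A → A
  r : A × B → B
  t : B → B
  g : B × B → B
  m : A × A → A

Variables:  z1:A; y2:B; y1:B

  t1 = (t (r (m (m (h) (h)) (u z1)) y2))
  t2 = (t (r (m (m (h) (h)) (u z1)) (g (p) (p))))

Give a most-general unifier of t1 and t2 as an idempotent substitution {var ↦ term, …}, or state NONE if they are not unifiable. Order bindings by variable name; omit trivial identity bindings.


{y2 ↦ (g (p) (p))}


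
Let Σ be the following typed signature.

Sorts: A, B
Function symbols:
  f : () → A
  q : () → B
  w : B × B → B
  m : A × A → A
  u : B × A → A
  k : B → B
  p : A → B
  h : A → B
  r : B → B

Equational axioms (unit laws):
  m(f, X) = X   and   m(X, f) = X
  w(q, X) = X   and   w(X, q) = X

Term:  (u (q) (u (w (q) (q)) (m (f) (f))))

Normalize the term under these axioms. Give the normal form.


normal form = (u (q) (u (q) (f)))

1. (u (q) (u (w (q) (q)) (m (f) (f))))  →  (u (q) (u (q) (m (f) (f))))
2. (u (q) (u (q) (m (f) (f))))  →  (u (q) (u (q) (f)))


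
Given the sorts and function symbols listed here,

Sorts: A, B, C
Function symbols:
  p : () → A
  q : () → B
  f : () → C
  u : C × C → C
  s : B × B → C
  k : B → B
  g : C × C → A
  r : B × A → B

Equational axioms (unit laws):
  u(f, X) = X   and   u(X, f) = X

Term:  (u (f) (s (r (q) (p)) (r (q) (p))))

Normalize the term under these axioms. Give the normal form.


1. (u (f) (s (r (q) (p)) (r (q) (p))))  →  (s (r (q) (p)) (r (q) (p)))

normal form = (s (r (q) (p)) (r (q) (p)))


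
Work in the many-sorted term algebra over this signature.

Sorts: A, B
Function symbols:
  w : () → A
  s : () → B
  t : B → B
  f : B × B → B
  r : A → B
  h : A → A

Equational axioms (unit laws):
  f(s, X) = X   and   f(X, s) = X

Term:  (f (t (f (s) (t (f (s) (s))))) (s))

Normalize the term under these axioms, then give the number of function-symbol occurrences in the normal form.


size = 3

1. (f (t (f (s) (t (f (s) (s))))) (s))  →  (t (f (s) (t (f (s) (s)))))
2. (t (f (s) (t (f (s) (s)))))  →  (t (t (f (s) (s))))
3. (t (t (f (s) (s))))  →  (t (t (s)))
normal form: (t (t (s)))


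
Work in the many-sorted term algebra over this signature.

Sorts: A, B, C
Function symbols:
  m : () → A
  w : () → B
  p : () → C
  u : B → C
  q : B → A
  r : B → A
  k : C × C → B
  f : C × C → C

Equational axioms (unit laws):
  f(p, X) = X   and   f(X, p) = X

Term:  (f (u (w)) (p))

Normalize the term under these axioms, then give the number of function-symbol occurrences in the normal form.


1. (f (u (w)) (p))  →  (u (w))
normal form: (u (w))

size = 2


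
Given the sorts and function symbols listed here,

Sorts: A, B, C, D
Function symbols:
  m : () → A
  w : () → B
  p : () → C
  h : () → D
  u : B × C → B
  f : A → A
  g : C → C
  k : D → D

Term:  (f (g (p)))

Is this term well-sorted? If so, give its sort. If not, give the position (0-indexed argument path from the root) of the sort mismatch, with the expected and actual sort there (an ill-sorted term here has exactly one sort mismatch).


    (p) : C
  (g (p)) : C
(f (g (p))) : ✗ arg 0 at [0] has sort C, expected A

ill-sorted at position [0]: expected A, got C


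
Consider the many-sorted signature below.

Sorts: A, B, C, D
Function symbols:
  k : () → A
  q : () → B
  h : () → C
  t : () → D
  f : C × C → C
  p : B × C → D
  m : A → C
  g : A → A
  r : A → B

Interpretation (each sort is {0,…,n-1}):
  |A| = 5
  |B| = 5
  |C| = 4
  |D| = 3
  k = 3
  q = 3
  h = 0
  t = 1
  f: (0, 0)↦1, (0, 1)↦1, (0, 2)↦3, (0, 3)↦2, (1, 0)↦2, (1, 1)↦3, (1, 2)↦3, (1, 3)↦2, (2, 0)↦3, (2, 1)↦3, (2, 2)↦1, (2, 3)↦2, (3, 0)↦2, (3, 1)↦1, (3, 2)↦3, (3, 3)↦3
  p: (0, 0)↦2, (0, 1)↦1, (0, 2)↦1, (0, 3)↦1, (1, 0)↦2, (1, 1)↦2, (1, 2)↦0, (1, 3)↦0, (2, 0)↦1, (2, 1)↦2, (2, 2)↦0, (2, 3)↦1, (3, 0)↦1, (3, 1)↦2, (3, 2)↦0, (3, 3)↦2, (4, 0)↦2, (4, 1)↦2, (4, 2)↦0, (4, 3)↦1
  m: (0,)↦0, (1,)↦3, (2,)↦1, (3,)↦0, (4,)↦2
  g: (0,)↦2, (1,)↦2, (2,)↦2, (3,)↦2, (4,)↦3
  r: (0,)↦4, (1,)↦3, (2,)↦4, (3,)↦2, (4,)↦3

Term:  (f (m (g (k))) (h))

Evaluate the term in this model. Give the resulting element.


  k = 3
  (g (k)) = g(3,) = 2
  (m (g (k))) = m(2,) = 1
  h = 0
  (f (m (g (k))) (h)) = f(1, 0) = 2

value = 2


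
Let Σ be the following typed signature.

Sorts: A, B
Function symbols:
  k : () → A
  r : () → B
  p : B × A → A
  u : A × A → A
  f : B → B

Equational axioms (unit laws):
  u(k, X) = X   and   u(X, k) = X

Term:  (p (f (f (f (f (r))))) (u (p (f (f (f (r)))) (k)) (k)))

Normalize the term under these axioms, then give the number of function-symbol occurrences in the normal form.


1. (p (f (f (f (f (r))))) (u (p (f (f (f (r)))) (k)) (k)))  →  (p (f (f (f (f (r))))) (p (f (f (f (r)))) (k)))
normal form: (p (f (f (f (f (r))))) (p (f (f (f (r)))) (k)))

size = 12


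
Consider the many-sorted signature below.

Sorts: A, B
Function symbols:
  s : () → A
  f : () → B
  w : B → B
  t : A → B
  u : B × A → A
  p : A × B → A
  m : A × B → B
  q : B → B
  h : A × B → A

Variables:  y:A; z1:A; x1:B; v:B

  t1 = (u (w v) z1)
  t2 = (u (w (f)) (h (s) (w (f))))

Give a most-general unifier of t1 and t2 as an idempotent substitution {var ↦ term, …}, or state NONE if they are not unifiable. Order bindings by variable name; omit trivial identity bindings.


{v ↦ (f), z1 ↦ (h (s) (w (f)))}


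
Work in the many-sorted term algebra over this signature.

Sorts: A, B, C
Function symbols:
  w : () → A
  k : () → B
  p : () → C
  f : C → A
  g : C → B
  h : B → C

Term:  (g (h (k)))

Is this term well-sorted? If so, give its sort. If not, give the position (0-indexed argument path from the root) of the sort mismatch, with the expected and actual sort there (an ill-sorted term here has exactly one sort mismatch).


well-sorted; sort = B

    (k) : B
  (h (k)) : C
(g (h (k))) : B


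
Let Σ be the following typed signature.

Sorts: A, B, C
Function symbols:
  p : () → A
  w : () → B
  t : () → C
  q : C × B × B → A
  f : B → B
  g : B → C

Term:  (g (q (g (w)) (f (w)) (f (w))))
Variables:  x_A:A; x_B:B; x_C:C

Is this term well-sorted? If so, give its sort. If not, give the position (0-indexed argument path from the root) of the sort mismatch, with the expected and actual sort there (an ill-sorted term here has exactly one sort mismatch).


ill-sorted at position [0]: expected B, got A

      (w) : B
    (g (w)) : C
      (w) : B
    (f (w)) : B
      (w) : B
    (f (w)) : B
  (q (g (w)) (f (w)) (f (w))) : A
(g (q (g (w)) (f (w)) (f (w)))) : ✗ arg 0 at [0] has sort A, expected B


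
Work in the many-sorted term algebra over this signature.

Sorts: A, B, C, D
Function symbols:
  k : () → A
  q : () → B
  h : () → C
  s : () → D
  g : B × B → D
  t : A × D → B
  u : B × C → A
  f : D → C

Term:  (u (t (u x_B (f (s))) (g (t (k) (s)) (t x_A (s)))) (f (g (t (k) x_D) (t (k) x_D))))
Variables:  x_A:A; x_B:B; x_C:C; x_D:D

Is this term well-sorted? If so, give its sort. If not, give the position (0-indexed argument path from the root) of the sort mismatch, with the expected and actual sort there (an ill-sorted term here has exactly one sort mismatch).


well-sorted; sort = A

      x_B : B
        (s) : D
      (f (s)) : C
    (u x_B (f (s))) : A
        (k) : A
        (s) : D
      (t (k) (s)) : B
        x_A : A
        (s) : D
      (t x_A (s)) : B
    (g (t (k) (s)) (t x_A (s))) : D
  (t (u x_B (f (s))) (g (t (k) (s)) (t x_A (s)))) : B
        (k) : A
        x_D : D
      (t (k) x_D) : B
        (k) : A
        x_D : D
      (t (k) x_D) : B
    (g (t (k) x_D) (t (k) x_D)) : D
  (f (g (t (k) x_D) (t (k) x_D))) : C
(u (t (u x_B (f (s))) (g (t (k) (s)) (t x_A (s)))) (f (g (t (k) x_D) (t (k) x_D)))) : A


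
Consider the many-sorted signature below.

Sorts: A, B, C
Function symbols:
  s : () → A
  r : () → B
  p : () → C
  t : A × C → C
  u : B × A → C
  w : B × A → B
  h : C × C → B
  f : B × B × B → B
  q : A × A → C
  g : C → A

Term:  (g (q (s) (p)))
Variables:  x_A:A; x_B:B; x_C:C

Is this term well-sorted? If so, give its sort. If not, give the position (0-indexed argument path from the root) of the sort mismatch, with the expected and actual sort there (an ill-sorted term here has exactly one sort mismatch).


    (s) : A
    (p) : C
  (q (s) (p)) : ✗ arg 1 at [0, 1] has sort C, expected A

ill-sorted at position [0, 1]: expected A, got C


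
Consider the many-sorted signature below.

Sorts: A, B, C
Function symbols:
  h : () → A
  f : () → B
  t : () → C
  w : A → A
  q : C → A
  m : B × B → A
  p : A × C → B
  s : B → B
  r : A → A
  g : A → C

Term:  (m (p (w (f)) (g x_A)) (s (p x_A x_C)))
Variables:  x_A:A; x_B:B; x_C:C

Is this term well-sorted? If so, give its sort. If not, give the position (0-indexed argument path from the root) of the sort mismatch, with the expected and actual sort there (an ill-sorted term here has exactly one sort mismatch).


ill-sorted at position [0, 0, 0]: expected A, got B

      (f) : B
    (w (f)) : ✗ arg 0 at [0, 0, 0] has sort B, expected A
      x_A : A
    (g x_A) : C
      x_A : A
      x_C : C
    (p x_A x_C) : B
  (s (p x_A x_C)) : B


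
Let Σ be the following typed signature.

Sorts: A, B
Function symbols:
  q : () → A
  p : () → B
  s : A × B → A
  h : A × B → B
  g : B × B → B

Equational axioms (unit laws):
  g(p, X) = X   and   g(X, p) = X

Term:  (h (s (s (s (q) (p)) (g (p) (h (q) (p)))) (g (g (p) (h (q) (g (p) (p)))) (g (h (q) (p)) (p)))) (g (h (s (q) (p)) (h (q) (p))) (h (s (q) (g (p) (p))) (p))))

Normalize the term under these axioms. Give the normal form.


1. (h (s (s (s (q) (p)) (g (p) (h (q) (p)))) (g (g (p) (h (q) (g (p) (p)))) (g (h (q) (p)) (p)))) (g (h (s (q) (p)) (h (q) (p))) (h (s (q) (g (p) (p))) (p))))  →  (h (s (s (s (q) (p)) (h (q) (p))) (g (g (p) (h (q) (g (p) (p)))) (g (h (q) (p)) (p)))) (g (h (s (q) (p)) (h (q) (p))) (h (s (q) (g (p) (p))) (p))))
2. (h (s (s (s (q) (p)) (h (q) (p))) (g (g (p) (h (q) (g (p) (p)))) (g (h (q) (p)) (p)))) (g (h (s (q) (p)) (h (q) (p))) (h (s (q) (g (p) (p))) (p))))  →  (h (s (s (s (q) (p)) (h (q) (p))) (g (h (q) (g (p) (p))) (g (h (q) (p)) (p)))) (g (h (s (q) (p)) (h (q) (p))) (h (s (q) (g (p) (p))) (p))))
3. (h (s (s (s (q) (p)) (h (q) (p))) (g (h (q) (g (p) (p))) (g (h (q) (p)) (p)))) (g (h (s (q) (p)) (h (q) (p))) (h (s (q) (g (p) (p))) (p))))  →  (h (s (s (s (q) (p)) (h (q) (p))) (g (h (q) (p)) (g (h (q) (p)) (p)))) (g (h (s (q) (p)) (h (q) (p))) (h (s (q) (g (p) (p))) (p))))
4. (h (s (s (s (q) (p)) (h (q) (p))) (g (h (q) (p)) (g (h (q) (p)) (p)))) (g (h (s (q) (p)) (h (q) (p))) (h (s (q) (g (p) (p))) (p))))  →  (h (s (s (s (q) (p)) (h (q) (p))) (g (h (q) (p)) (h (q) (p)))) (g (h (s (q) (p)) (h (q) (p))) (h (s (q) (g (p) (p))) (p))))
5. (h (s (s (s (q) (p)) (h (q) (p))) (g (h (q) (p)) (h (q) (p)))) (g (h (s (q) (p)) (h (q) (p))) (h (s (q) (g (p) (p))) (p))))  →  (h (s (s (s (q) (p)) (h (q) (p))) (g (h (q) (p)) (h (q) (p)))) (g (h (s (q) (p)) (h (q) (p))) (h (s (q) (p)) (p))))

normal form = (h (s (s (s (q) (p)) (h (q) (p))) (g (h (q) (p)) (h (q) (p)))) (g (h (s (q) (p)) (h (q) (p))) (h (s (q) (p)) (p))))


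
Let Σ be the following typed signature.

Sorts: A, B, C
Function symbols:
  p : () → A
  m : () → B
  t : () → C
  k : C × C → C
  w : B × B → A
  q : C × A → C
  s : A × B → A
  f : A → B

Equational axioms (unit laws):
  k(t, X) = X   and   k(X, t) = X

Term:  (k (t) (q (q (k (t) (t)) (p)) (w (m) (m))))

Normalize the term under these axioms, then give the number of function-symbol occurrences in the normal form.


size = 7

1. (k (t) (q (q (k (t) (t)) (p)) (w (m) (m))))  →  (q (q (k (t) (t)) (p)) (w (m) (m)))
2. (q (q (k (t) (t)) (p)) (w (m) (m)))  →  (q (q (t) (p)) (w (m) (m)))
normal form: (q (q (t) (p)) (w (m) (m)))


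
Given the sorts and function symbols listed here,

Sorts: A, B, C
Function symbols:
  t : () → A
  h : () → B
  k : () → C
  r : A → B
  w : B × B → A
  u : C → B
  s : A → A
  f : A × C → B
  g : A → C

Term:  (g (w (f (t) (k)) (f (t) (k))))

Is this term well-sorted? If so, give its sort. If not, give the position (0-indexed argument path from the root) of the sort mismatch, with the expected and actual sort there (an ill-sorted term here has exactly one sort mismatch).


well-sorted; sort = C

      (t) : A
      (k) : C
    (f (t) (k)) : B
      (t) : A
      (k) : C
    (f (t) (k)) : B
  (w (f (t) (k)) (f (t) (k))) : A
(g (w (f (t) (k)) (f (t) (k)))) : C


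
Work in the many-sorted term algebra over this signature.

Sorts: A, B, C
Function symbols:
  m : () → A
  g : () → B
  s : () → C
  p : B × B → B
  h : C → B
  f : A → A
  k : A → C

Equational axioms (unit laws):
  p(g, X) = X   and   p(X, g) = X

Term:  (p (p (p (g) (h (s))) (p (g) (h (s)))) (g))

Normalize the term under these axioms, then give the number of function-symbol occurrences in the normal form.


size = 5

1. (p (p (p (g) (h (s))) (p (g) (h (s)))) (g))  →  (p (p (g) (h (s))) (p (g) (h (s))))
2. (p (p (g) (h (s))) (p (g) (h (s))))  →  (p (h (s)) (p (g) (h (s))))
3. (p (h (s)) (p (g) (h (s))))  →  (p (h (s)) (h (s)))
normal form: (p (h (s)) (h (s)))


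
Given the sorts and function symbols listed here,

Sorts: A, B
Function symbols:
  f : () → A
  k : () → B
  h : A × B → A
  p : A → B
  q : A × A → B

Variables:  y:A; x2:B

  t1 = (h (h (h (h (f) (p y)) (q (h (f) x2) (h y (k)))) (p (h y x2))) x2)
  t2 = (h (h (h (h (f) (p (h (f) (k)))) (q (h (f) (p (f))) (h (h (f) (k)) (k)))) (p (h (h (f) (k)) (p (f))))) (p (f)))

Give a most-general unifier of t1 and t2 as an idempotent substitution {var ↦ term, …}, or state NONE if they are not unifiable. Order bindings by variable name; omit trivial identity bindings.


{x2 ↦ (p (f)), y ↦ (h (f) (k))}


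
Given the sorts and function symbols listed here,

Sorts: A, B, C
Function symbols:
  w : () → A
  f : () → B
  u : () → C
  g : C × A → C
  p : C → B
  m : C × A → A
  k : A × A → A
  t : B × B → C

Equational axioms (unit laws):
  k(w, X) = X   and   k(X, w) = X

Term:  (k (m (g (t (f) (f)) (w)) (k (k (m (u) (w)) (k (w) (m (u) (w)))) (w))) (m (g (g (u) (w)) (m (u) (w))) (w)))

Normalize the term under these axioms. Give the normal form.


normal form = (k (m (g (t (f) (f)) (w)) (k (m (u) (w)) (m (u) (w)))) (m (g (g (u) (w)) (m (u) (w))) (w)))

1. (k (m (g (t (f) (f)) (w)) (k (k (m (u) (w)) (k (w) (m (u) (w)))) (w))) (m (g (g (u) (w)) (m (u) (w))) (w)))  →  (k (m (g (t (f) (f)) (w)) (k (m (u) (w)) (k (w) (m (u) (w))))) (m (g (g (u) (w)) (m (u) (w))) (w)))
2. (k (m (g (t (f) (f)) (w)) (k (m (u) (w)) (k (w) (m (u) (w))))) (m (g (g (u) (w)) (m (u) (w))) (w)))  →  (k (m (g (t (f) (f)) (w)) (k (m (u) (w)) (m (u) (w)))) (m (g (g (u) (w)) (m (u) (w))) (w)))


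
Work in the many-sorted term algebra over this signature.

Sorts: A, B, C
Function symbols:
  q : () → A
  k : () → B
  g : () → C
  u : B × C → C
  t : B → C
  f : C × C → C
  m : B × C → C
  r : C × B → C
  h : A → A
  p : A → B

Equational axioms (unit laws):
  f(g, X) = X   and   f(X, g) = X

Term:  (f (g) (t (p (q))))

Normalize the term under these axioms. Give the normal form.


normal form = (t (p (q)))

1. (f (g) (t (p (q))))  →  (t (p (q)))


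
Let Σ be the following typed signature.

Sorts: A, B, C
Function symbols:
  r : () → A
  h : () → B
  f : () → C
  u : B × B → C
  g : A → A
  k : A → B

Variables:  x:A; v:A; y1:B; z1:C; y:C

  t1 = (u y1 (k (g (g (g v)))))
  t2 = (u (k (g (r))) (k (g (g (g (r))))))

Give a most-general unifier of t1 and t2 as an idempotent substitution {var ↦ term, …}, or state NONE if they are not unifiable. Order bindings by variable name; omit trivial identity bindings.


{v ↦ (r), y1 ↦ (k (g (r)))}


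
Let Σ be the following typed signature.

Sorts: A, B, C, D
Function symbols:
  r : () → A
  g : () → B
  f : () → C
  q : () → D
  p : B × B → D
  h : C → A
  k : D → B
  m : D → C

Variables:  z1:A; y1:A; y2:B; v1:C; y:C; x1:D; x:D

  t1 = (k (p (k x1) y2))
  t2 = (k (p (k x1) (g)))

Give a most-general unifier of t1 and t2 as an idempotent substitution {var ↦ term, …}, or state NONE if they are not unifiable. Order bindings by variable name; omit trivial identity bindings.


{y2 ↦ (g)}


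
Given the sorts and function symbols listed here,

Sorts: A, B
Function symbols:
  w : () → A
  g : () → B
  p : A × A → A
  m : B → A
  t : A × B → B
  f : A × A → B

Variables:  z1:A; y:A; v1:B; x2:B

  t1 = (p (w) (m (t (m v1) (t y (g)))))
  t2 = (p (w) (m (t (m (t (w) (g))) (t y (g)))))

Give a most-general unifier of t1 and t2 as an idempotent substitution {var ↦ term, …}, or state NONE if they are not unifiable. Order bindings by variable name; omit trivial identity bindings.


{v1 ↦ (t (w) (g))}


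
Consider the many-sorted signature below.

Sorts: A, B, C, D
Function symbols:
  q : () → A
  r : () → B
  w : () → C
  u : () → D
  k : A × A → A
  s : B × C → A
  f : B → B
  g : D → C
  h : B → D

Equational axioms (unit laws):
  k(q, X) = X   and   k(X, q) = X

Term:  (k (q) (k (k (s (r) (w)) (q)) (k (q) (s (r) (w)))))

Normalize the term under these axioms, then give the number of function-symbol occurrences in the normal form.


size = 7

1. (k (q) (k (k (s (r) (w)) (q)) (k (q) (s (r) (w)))))  →  (k (k (s (r) (w)) (q)) (k (q) (s (r) (w))))
2. (k (k (s (r) (w)) (q)) (k (q) (s (r) (w))))  →  (k (s (r) (w)) (k (q) (s (r) (w))))
3. (k (s (r) (w)) (k (q) (s (r) (w))))  →  (k (s (r) (w)) (s (r) (w)))
normal form: (k (s (r) (w)) (s (r) (w)))


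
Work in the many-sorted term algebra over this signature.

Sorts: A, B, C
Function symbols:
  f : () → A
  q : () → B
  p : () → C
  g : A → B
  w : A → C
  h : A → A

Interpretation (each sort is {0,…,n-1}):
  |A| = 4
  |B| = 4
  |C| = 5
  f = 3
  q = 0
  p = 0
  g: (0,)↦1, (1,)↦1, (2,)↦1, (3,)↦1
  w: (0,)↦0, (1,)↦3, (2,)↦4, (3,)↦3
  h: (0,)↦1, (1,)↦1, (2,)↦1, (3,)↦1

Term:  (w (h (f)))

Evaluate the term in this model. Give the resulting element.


  f = 3
  (h (f)) = h(3,) = 1
  (w (h (f))) = w(1,) = 3

value = 3


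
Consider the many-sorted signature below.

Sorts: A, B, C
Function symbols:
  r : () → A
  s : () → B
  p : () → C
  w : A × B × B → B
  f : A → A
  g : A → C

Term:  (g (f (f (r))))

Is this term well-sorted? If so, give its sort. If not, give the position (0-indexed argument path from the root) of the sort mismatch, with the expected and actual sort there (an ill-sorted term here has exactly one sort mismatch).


      (r) : A
    (f (r)) : A
  (f (f (r))) : A
(g (f (f (r)))) : C

well-sorted; sort = C


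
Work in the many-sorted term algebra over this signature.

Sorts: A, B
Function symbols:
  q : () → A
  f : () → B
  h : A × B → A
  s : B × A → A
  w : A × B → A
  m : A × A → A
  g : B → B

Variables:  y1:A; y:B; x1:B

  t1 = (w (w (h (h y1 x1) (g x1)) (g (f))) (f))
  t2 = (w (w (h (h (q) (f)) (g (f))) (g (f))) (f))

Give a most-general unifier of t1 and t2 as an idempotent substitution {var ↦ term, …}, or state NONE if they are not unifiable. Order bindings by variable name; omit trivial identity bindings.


{x1 ↦ (f), y1 ↦ (q)}


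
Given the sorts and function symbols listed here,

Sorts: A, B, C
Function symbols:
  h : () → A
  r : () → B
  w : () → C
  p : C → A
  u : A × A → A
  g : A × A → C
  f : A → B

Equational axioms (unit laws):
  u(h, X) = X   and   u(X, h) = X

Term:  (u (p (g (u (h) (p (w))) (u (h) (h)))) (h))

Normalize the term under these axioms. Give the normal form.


1. (u (p (g (u (h) (p (w))) (u (h) (h)))) (h))  →  (p (g (u (h) (p (w))) (u (h) (h))))
2. (p (g (u (h) (p (w))) (u (h) (h))))  →  (p (g (p (w)) (u (h) (h))))
3. (p (g (p (w)) (u (h) (h))))  →  (p (g (p (w)) (h)))

normal form = (p (g (p (w)) (h)))


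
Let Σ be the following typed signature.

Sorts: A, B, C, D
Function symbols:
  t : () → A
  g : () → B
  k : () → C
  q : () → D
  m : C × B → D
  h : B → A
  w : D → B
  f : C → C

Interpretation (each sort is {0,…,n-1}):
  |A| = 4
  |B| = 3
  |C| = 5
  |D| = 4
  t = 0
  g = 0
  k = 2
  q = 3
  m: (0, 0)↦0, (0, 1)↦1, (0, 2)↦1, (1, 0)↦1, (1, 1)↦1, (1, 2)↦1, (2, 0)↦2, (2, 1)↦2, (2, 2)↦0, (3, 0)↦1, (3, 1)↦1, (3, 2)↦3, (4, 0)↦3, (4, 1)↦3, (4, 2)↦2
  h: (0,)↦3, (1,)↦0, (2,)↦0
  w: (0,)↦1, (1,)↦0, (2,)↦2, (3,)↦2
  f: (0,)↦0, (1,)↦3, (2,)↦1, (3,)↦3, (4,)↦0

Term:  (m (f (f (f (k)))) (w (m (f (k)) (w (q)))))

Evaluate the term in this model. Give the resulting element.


  k = 2
  (f (k)) = f(2,) = 1
  (f (f (k))) = f(1,) = 3
  (f (f (f (k)))) = f(3,) = 3
  k = 2
  (f (k)) = f(2,) = 1
  q = 3
  (w (q)) = w(3,) = 2
  (m (f (k)) (w (q))) = m(1, 2) = 1
  (w (m (f (k)) (w (q)))) = w(1,) = 0
  (m (f (f (f (k)))) (w (m (f (k)) (w (q))))) = m(3, 0) = 1

value = 1
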